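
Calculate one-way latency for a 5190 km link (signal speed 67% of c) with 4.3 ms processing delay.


Speed = 0.67 * 3e5 km/s = 201000 km/s
Propagation delay = 5190 / 201000 = 0.0258 s = 25.8209 ms
Processing delay = 4.3 ms
Total one-way latency = 30.1209 ms


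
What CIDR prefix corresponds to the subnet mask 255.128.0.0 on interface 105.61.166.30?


Binary: 11111111.10000000.00000000.00000000
Count leading 1s
Prefix: /9


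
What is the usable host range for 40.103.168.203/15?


Network: 40.102.0.0
Broadcast: 40.103.255.255
First usable = network + 1
Last usable = broadcast - 1
Range: 40.102.0.1 to 40.103.255.254


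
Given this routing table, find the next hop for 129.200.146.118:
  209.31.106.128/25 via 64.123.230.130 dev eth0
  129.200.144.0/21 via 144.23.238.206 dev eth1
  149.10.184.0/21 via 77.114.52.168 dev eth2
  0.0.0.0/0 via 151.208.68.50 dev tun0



Longest prefix match for 129.200.146.118:
  /25 209.31.106.128: no
  /21 129.200.144.0: MATCH
  /21 149.10.184.0: no
  /0 0.0.0.0: MATCH
Selected: next-hop 144.23.238.206 via eth1 (matched /21)


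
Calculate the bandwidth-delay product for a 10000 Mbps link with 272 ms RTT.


BDP = bandwidth * RTT
= 10000 Mbps * 272 ms
= 10000 * 1e6 * 272 / 1000 bits
= 2720000000 bits
= 340000000 bytes
= 332031.25 KB
BDP = 2720000000 bits (340000000 bytes)


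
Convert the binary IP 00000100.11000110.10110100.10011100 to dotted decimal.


00000100 = 4
11000110 = 198
10110100 = 180
10011100 = 156
IP: 4.198.180.156


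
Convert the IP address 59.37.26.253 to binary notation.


59 = 00111011
37 = 00100101
26 = 00011010
253 = 11111101
Binary: 00111011.00100101.00011010.11111101


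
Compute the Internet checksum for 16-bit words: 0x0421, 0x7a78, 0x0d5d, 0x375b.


Sum all words (with carry folding):
+ 0x0421 = 0x0421
+ 0x7a78 = 0x7e99
+ 0x0d5d = 0x8bf6
+ 0x375b = 0xc351
One's complement: ~0xc351
Checksum = 0x3cae


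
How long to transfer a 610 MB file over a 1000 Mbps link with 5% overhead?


Effective throughput = 1000 * (1 - 5/100) = 950 Mbps
File size in Mb = 610 * 8 = 4880 Mb
Time = 4880 / 950
Time = 5.1368 seconds


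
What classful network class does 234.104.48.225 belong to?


First octet: 234
Binary: 11101010
1110xxxx -> Class D (224-239)
Class D (multicast), default mask N/A


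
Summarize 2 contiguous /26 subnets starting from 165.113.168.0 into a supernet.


Original prefix: /26
Number of subnets: 2 = 2^1
New prefix = 26 - 1 = 25
Supernet: 165.113.168.0/25


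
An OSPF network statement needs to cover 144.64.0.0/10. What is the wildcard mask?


Subnet mask: 255.192.0.0
Wildcard = 255.255.255.255 - subnet mask
255 - 255 = 0
255 - 192 = 63
255 - 0 = 255
255 - 0 = 255
Wildcard: 0.63.255.255


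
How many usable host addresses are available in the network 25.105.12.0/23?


Host bits = 32 - 23 = 9
Total addresses = 2^9 = 512
Usable = total - 2 (network and broadcast)
Usable hosts: 510


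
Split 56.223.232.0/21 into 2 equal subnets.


New prefix = 21 + 1 = 22
Each subnet has 1024 addresses
  56.223.232.0/22
  56.223.236.0/22
Subnets: 56.223.232.0/22, 56.223.236.0/22


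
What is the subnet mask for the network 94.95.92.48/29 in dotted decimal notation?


/29 means 29 network bits, 3 host bits
Binary: 11111111111111111111111111111000
Mask: 255.255.255.248


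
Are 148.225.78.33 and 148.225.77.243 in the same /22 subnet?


Mask: 255.255.252.0
148.225.78.33 AND mask = 148.225.76.0
148.225.77.243 AND mask = 148.225.76.0
Yes, same subnet (148.225.76.0)


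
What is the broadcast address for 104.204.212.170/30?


Network: 104.204.212.168/30
Host bits = 2
Set all host bits to 1:
Broadcast: 104.204.212.171


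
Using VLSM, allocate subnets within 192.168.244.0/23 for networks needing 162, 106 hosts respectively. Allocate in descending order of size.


162 hosts -> /24 (254 usable): 192.168.244.0/24
106 hosts -> /25 (126 usable): 192.168.245.0/25
Allocation: 192.168.244.0/24 (162 hosts, 254 usable); 192.168.245.0/25 (106 hosts, 126 usable)


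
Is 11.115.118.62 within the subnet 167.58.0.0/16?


Subnet network: 167.58.0.0
Test IP AND mask: 11.115.0.0
No, 11.115.118.62 is not in 167.58.0.0/16


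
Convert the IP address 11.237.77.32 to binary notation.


11 = 00001011
237 = 11101101
77 = 01001101
32 = 00100000
Binary: 00001011.11101101.01001101.00100000


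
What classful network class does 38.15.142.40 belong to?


First octet: 38
Binary: 00100110
0xxxxxxx -> Class A (1-126)
Class A, default mask 255.0.0.0 (/8)


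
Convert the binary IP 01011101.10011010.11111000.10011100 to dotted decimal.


01011101 = 93
10011010 = 154
11111000 = 248
10011100 = 156
IP: 93.154.248.156


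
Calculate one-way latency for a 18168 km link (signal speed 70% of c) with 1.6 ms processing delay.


Speed = 0.7 * 3e5 km/s = 210000 km/s
Propagation delay = 18168 / 210000 = 0.0865 s = 86.5143 ms
Processing delay = 1.6 ms
Total one-way latency = 88.1143 ms


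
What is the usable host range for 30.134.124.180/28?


Network: 30.134.124.176
Broadcast: 30.134.124.191
First usable = network + 1
Last usable = broadcast - 1
Range: 30.134.124.177 to 30.134.124.190


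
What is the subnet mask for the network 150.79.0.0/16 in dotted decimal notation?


/16 means 16 network bits, 16 host bits
Binary: 11111111111111110000000000000000
Mask: 255.255.0.0


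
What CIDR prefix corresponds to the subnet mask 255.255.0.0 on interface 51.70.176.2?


Binary: 11111111.11111111.00000000.00000000
Count leading 1s
Prefix: /16


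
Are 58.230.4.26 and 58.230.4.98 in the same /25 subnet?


Mask: 255.255.255.128
58.230.4.26 AND mask = 58.230.4.0
58.230.4.98 AND mask = 58.230.4.0
Yes, same subnet (58.230.4.0)


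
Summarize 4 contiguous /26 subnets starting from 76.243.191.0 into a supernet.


Original prefix: /26
Number of subnets: 4 = 2^2
New prefix = 26 - 2 = 24
Supernet: 76.243.191.0/24


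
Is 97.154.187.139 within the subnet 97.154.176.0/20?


Subnet network: 97.154.176.0
Test IP AND mask: 97.154.176.0
Yes, 97.154.187.139 is in 97.154.176.0/20


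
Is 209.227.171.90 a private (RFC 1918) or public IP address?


RFC 1918 private ranges:
  10.0.0.0/8 (10.0.0.0 - 10.255.255.255)
  172.16.0.0/12 (172.16.0.0 - 172.31.255.255)
  192.168.0.0/16 (192.168.0.0 - 192.168.255.255)
Public (not in any RFC 1918 range)


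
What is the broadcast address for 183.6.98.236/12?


Network: 183.0.0.0/12
Host bits = 20
Set all host bits to 1:
Broadcast: 183.15.255.255


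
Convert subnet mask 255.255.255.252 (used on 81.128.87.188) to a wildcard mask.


Subnet mask: 255.255.255.252
Wildcard = 255.255.255.255 - subnet mask
255 - 255 = 0
255 - 255 = 0
255 - 255 = 0
255 - 252 = 3
Wildcard: 0.0.0.3


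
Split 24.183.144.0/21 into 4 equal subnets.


New prefix = 21 + 2 = 23
Each subnet has 512 addresses
  24.183.144.0/23
  24.183.146.0/23
  24.183.148.0/23
  24.183.150.0/23
Subnets: 24.183.144.0/23, 24.183.146.0/23, 24.183.148.0/23, 24.183.150.0/23


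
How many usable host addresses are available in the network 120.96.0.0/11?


Host bits = 32 - 11 = 21
Total addresses = 2^21 = 2097152
Usable = total - 2 (network and broadcast)
Usable hosts: 2097150


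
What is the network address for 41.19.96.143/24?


IP:   00101001.00010011.01100000.10001111
Mask: 11111111.11111111.11111111.00000000
AND operation:
Net:  00101001.00010011.01100000.00000000
Network: 41.19.96.0/24


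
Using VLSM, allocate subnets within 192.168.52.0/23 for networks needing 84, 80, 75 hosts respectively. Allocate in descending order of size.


84 hosts -> /25 (126 usable): 192.168.52.0/25
80 hosts -> /25 (126 usable): 192.168.52.128/25
75 hosts -> /25 (126 usable): 192.168.53.0/25
Allocation: 192.168.52.0/25 (84 hosts, 126 usable); 192.168.52.128/25 (80 hosts, 126 usable); 192.168.53.0/25 (75 hosts, 126 usable)


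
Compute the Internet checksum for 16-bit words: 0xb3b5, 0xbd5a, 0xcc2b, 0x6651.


Sum all words (with carry folding):
+ 0xb3b5 = 0xb3b5
+ 0xbd5a = 0x7110
+ 0xcc2b = 0x3d3c
+ 0x6651 = 0xa38d
One's complement: ~0xa38d
Checksum = 0x5c72


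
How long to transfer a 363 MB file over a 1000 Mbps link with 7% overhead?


Effective throughput = 1000 * (1 - 7/100) = 930.0 Mbps
File size in Mb = 363 * 8 = 2904 Mb
Time = 2904 / 930.0
Time = 3.1226 seconds


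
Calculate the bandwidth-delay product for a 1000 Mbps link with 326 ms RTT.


BDP = bandwidth * RTT
= 1000 Mbps * 326 ms
= 1000 * 1e6 * 326 / 1000 bits
= 326000000 bits
= 40750000 bytes
= 39794.9219 KB
BDP = 326000000 bits (40750000 bytes)


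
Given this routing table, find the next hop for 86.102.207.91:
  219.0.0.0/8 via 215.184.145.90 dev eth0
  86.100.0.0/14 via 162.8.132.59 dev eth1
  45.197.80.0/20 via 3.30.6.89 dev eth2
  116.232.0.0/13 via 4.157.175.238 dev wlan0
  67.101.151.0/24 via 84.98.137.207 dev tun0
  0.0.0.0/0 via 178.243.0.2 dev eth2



Longest prefix match for 86.102.207.91:
  /8 219.0.0.0: no
  /14 86.100.0.0: MATCH
  /20 45.197.80.0: no
  /13 116.232.0.0: no
  /24 67.101.151.0: no
  /0 0.0.0.0: MATCH
Selected: next-hop 162.8.132.59 via eth1 (matched /14)


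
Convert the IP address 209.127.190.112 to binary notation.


209 = 11010001
127 = 01111111
190 = 10111110
112 = 01110000
Binary: 11010001.01111111.10111110.01110000


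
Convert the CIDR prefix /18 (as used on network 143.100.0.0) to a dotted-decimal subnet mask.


/18 means 18 network bits, 14 host bits
Binary: 11111111111111111100000000000000
Mask: 255.255.192.0


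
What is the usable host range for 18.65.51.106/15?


Network: 18.64.0.0
Broadcast: 18.65.255.255
First usable = network + 1
Last usable = broadcast - 1
Range: 18.64.0.1 to 18.65.255.254


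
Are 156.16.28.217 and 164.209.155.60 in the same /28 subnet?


Mask: 255.255.255.240
156.16.28.217 AND mask = 156.16.28.208
164.209.155.60 AND mask = 164.209.155.48
No, different subnets (156.16.28.208 vs 164.209.155.48)


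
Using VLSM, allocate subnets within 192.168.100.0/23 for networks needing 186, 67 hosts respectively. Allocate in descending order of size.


186 hosts -> /24 (254 usable): 192.168.100.0/24
67 hosts -> /25 (126 usable): 192.168.101.0/25
Allocation: 192.168.100.0/24 (186 hosts, 254 usable); 192.168.101.0/25 (67 hosts, 126 usable)


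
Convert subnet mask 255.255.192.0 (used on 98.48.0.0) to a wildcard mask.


Subnet mask: 255.255.192.0
Wildcard = 255.255.255.255 - subnet mask
255 - 255 = 0
255 - 255 = 0
255 - 192 = 63
255 - 0 = 255
Wildcard: 0.0.63.255


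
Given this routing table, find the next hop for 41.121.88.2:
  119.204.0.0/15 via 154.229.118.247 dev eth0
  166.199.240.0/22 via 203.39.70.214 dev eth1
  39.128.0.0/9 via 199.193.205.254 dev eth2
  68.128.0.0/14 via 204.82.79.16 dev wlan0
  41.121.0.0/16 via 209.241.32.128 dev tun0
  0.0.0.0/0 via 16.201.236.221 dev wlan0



Longest prefix match for 41.121.88.2:
  /15 119.204.0.0: no
  /22 166.199.240.0: no
  /9 39.128.0.0: no
  /14 68.128.0.0: no
  /16 41.121.0.0: MATCH
  /0 0.0.0.0: MATCH
Selected: next-hop 209.241.32.128 via tun0 (matched /16)


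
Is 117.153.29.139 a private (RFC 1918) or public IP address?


RFC 1918 private ranges:
  10.0.0.0/8 (10.0.0.0 - 10.255.255.255)
  172.16.0.0/12 (172.16.0.0 - 172.31.255.255)
  192.168.0.0/16 (192.168.0.0 - 192.168.255.255)
Public (not in any RFC 1918 range)


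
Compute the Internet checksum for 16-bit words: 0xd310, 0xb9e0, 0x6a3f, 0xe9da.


Sum all words (with carry folding):
+ 0xd310 = 0xd310
+ 0xb9e0 = 0x8cf1
+ 0x6a3f = 0xf730
+ 0xe9da = 0xe10b
One's complement: ~0xe10b
Checksum = 0x1ef4


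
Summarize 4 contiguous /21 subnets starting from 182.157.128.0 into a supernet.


Original prefix: /21
Number of subnets: 4 = 2^2
New prefix = 21 - 2 = 19
Supernet: 182.157.128.0/19


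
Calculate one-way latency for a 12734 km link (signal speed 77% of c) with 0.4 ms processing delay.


Speed = 0.77 * 3e5 km/s = 231000 km/s
Propagation delay = 12734 / 231000 = 0.0551 s = 55.1255 ms
Processing delay = 0.4 ms
Total one-way latency = 55.5255 ms


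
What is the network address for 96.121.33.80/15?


IP:   01100000.01111001.00100001.01010000
Mask: 11111111.11111110.00000000.00000000
AND operation:
Net:  01100000.01111000.00000000.00000000
Network: 96.120.0.0/15


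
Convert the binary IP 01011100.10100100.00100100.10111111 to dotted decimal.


01011100 = 92
10100100 = 164
00100100 = 36
10111111 = 191
IP: 92.164.36.191


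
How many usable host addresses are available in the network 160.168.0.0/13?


Host bits = 32 - 13 = 19
Total addresses = 2^19 = 524288
Usable = total - 2 (network and broadcast)
Usable hosts: 524286


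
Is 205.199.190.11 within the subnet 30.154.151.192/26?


Subnet network: 30.154.151.192
Test IP AND mask: 205.199.190.0
No, 205.199.190.11 is not in 30.154.151.192/26


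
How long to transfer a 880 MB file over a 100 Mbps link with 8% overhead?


Effective throughput = 100 * (1 - 8/100) = 92 Mbps
File size in Mb = 880 * 8 = 7040 Mb
Time = 7040 / 92
Time = 76.5217 seconds


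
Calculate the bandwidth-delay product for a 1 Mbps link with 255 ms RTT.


BDP = bandwidth * RTT
= 1 Mbps * 255 ms
= 1 * 1e6 * 255 / 1000 bits
= 255000 bits
= 31875 bytes
= 31.1279 KB
BDP = 255000 bits (31875 bytes)


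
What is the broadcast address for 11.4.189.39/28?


Network: 11.4.189.32/28
Host bits = 4
Set all host bits to 1:
Broadcast: 11.4.189.47


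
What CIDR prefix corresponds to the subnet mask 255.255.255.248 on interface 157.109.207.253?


Binary: 11111111.11111111.11111111.11111000
Count leading 1s
Prefix: /29


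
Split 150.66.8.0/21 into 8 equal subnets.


New prefix = 21 + 3 = 24
Each subnet has 256 addresses
  150.66.8.0/24
  150.66.9.0/24
  150.66.10.0/24
  150.66.11.0/24
  150.66.12.0/24
  150.66.13.0/24
  150.66.14.0/24
  150.66.15.0/24
Subnets: 150.66.8.0/24, 150.66.9.0/24, 150.66.10.0/24, 150.66.11.0/24, 150.66.12.0/24, 150.66.13.0/24, 150.66.14.0/24, 150.66.15.0/24


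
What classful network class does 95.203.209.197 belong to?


First octet: 95
Binary: 01011111
0xxxxxxx -> Class A (1-126)
Class A, default mask 255.0.0.0 (/8)


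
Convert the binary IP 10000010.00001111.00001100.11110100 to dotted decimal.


10000010 = 130
00001111 = 15
00001100 = 12
11110100 = 244
IP: 130.15.12.244


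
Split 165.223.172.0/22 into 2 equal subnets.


New prefix = 22 + 1 = 23
Each subnet has 512 addresses
  165.223.172.0/23
  165.223.174.0/23
Subnets: 165.223.172.0/23, 165.223.174.0/23


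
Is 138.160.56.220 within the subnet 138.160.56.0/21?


Subnet network: 138.160.56.0
Test IP AND mask: 138.160.56.0
Yes, 138.160.56.220 is in 138.160.56.0/21


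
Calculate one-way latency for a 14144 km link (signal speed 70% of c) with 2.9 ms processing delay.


Speed = 0.7 * 3e5 km/s = 210000 km/s
Propagation delay = 14144 / 210000 = 0.0674 s = 67.3524 ms
Processing delay = 2.9 ms
Total one-way latency = 70.2524 ms


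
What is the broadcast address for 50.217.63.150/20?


Network: 50.217.48.0/20
Host bits = 12
Set all host bits to 1:
Broadcast: 50.217.63.255


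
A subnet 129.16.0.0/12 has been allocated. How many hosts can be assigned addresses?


Host bits = 32 - 12 = 20
Total addresses = 2^20 = 1048576
Usable = total - 2 (network and broadcast)
Usable hosts: 1048574


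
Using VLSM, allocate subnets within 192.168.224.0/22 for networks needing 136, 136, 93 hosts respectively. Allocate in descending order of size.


136 hosts -> /24 (254 usable): 192.168.224.0/24
136 hosts -> /24 (254 usable): 192.168.225.0/24
93 hosts -> /25 (126 usable): 192.168.226.0/25
Allocation: 192.168.224.0/24 (136 hosts, 254 usable); 192.168.225.0/24 (136 hosts, 254 usable); 192.168.226.0/25 (93 hosts, 126 usable)


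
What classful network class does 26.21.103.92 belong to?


First octet: 26
Binary: 00011010
0xxxxxxx -> Class A (1-126)
Class A, default mask 255.0.0.0 (/8)


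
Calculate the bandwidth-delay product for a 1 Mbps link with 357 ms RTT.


BDP = bandwidth * RTT
= 1 Mbps * 357 ms
= 1 * 1e6 * 357 / 1000 bits
= 357000 bits
= 44625 bytes
= 43.5791 KB
BDP = 357000 bits (44625 bytes)


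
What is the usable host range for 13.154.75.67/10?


Network: 13.128.0.0
Broadcast: 13.191.255.255
First usable = network + 1
Last usable = broadcast - 1
Range: 13.128.0.1 to 13.191.255.254


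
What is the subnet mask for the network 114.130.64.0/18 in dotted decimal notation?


/18 means 18 network bits, 14 host bits
Binary: 11111111111111111100000000000000
Mask: 255.255.192.0


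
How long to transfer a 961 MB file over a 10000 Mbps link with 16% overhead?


Effective throughput = 10000 * (1 - 16/100) = 8400 Mbps
File size in Mb = 961 * 8 = 7688 Mb
Time = 7688 / 8400
Time = 0.9152 seconds


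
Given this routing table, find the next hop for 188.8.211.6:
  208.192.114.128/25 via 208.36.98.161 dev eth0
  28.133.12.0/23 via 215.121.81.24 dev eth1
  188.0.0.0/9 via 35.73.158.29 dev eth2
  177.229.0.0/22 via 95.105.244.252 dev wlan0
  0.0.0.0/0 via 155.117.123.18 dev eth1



Longest prefix match for 188.8.211.6:
  /25 208.192.114.128: no
  /23 28.133.12.0: no
  /9 188.0.0.0: MATCH
  /22 177.229.0.0: no
  /0 0.0.0.0: MATCH
Selected: next-hop 35.73.158.29 via eth2 (matched /9)


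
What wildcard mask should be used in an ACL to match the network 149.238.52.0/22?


Subnet mask: 255.255.252.0
Wildcard = 255.255.255.255 - subnet mask
255 - 255 = 0
255 - 255 = 0
255 - 252 = 3
255 - 0 = 255
Wildcard: 0.0.3.255


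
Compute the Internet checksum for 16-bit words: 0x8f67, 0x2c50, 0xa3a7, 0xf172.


Sum all words (with carry folding):
+ 0x8f67 = 0x8f67
+ 0x2c50 = 0xbbb7
+ 0xa3a7 = 0x5f5f
+ 0xf172 = 0x50d2
One's complement: ~0x50d2
Checksum = 0xaf2d


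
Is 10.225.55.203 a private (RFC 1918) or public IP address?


RFC 1918 private ranges:
  10.0.0.0/8 (10.0.0.0 - 10.255.255.255)
  172.16.0.0/12 (172.16.0.0 - 172.31.255.255)
  192.168.0.0/16 (192.168.0.0 - 192.168.255.255)
Private (in 10.0.0.0/8)


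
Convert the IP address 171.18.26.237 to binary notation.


171 = 10101011
18 = 00010010
26 = 00011010
237 = 11101101
Binary: 10101011.00010010.00011010.11101101


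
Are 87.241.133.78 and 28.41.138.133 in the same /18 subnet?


Mask: 255.255.192.0
87.241.133.78 AND mask = 87.241.128.0
28.41.138.133 AND mask = 28.41.128.0
No, different subnets (87.241.128.0 vs 28.41.128.0)


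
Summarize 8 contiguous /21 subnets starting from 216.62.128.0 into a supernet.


Original prefix: /21
Number of subnets: 8 = 2^3
New prefix = 21 - 3 = 18
Supernet: 216.62.128.0/18


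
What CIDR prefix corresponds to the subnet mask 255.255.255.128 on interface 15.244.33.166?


Binary: 11111111.11111111.11111111.10000000
Count leading 1s
Prefix: /25


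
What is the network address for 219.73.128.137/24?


IP:   11011011.01001001.10000000.10001001
Mask: 11111111.11111111.11111111.00000000
AND operation:
Net:  11011011.01001001.10000000.00000000
Network: 219.73.128.0/24


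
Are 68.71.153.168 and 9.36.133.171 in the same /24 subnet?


Mask: 255.255.255.0
68.71.153.168 AND mask = 68.71.153.0
9.36.133.171 AND mask = 9.36.133.0
No, different subnets (68.71.153.0 vs 9.36.133.0)


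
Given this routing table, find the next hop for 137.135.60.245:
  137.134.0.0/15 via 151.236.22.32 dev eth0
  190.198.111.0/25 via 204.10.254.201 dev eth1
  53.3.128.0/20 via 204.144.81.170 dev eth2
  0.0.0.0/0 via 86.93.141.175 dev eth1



Longest prefix match for 137.135.60.245:
  /15 137.134.0.0: MATCH
  /25 190.198.111.0: no
  /20 53.3.128.0: no
  /0 0.0.0.0: MATCH
Selected: next-hop 151.236.22.32 via eth0 (matched /15)


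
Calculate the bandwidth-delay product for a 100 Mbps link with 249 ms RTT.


BDP = bandwidth * RTT
= 100 Mbps * 249 ms
= 100 * 1e6 * 249 / 1000 bits
= 24900000 bits
= 3112500 bytes
= 3039.5508 KB
BDP = 24900000 bits (3112500 bytes)


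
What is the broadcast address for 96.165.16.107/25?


Network: 96.165.16.0/25
Host bits = 7
Set all host bits to 1:
Broadcast: 96.165.16.127


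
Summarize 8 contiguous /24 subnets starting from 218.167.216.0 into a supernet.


Original prefix: /24
Number of subnets: 8 = 2^3
New prefix = 24 - 3 = 21
Supernet: 218.167.216.0/21


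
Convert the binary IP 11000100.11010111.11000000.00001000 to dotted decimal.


11000100 = 196
11010111 = 215
11000000 = 192
00001000 = 8
IP: 196.215.192.8


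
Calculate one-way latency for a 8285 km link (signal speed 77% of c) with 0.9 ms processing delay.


Speed = 0.77 * 3e5 km/s = 231000 km/s
Propagation delay = 8285 / 231000 = 0.0359 s = 35.8658 ms
Processing delay = 0.9 ms
Total one-way latency = 36.7658 ms


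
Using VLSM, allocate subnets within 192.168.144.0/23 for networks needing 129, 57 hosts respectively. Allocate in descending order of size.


129 hosts -> /24 (254 usable): 192.168.144.0/24
57 hosts -> /26 (62 usable): 192.168.145.0/26
Allocation: 192.168.144.0/24 (129 hosts, 254 usable); 192.168.145.0/26 (57 hosts, 62 usable)


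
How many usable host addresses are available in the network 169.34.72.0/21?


Host bits = 32 - 21 = 11
Total addresses = 2^11 = 2048
Usable = total - 2 (network and broadcast)
Usable hosts: 2046


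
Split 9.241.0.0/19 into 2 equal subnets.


New prefix = 19 + 1 = 20
Each subnet has 4096 addresses
  9.241.0.0/20
  9.241.16.0/20
Subnets: 9.241.0.0/20, 9.241.16.0/20


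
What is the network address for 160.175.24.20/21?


IP:   10100000.10101111.00011000.00010100
Mask: 11111111.11111111.11111000.00000000
AND operation:
Net:  10100000.10101111.00011000.00000000
Network: 160.175.24.0/21


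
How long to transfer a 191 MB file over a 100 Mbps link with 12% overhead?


Effective throughput = 100 * (1 - 12/100) = 88 Mbps
File size in Mb = 191 * 8 = 1528 Mb
Time = 1528 / 88
Time = 17.3636 seconds


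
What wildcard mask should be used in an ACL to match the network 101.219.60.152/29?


Subnet mask: 255.255.255.248
Wildcard = 255.255.255.255 - subnet mask
255 - 255 = 0
255 - 255 = 0
255 - 255 = 0
255 - 248 = 7
Wildcard: 0.0.0.7


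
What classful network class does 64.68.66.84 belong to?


First octet: 64
Binary: 01000000
0xxxxxxx -> Class A (1-126)
Class A, default mask 255.0.0.0 (/8)


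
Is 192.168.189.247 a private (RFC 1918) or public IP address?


RFC 1918 private ranges:
  10.0.0.0/8 (10.0.0.0 - 10.255.255.255)
  172.16.0.0/12 (172.16.0.0 - 172.31.255.255)
  192.168.0.0/16 (192.168.0.0 - 192.168.255.255)
Private (in 192.168.0.0/16)


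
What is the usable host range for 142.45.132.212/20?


Network: 142.45.128.0
Broadcast: 142.45.143.255
First usable = network + 1
Last usable = broadcast - 1
Range: 142.45.128.1 to 142.45.143.254


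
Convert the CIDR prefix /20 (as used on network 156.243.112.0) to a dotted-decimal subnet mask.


/20 means 20 network bits, 12 host bits
Binary: 11111111111111111111000000000000
Mask: 255.255.240.0


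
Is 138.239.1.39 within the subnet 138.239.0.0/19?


Subnet network: 138.239.0.0
Test IP AND mask: 138.239.0.0
Yes, 138.239.1.39 is in 138.239.0.0/19


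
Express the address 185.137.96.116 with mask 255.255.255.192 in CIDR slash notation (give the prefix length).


Binary: 11111111.11111111.11111111.11000000
Count leading 1s
Prefix: /26


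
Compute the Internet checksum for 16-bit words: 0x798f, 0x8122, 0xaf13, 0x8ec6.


Sum all words (with carry folding):
+ 0x798f = 0x798f
+ 0x8122 = 0xfab1
+ 0xaf13 = 0xa9c5
+ 0x8ec6 = 0x388c
One's complement: ~0x388c
Checksum = 0xc773


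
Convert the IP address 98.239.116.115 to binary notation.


98 = 01100010
239 = 11101111
116 = 01110100
115 = 01110011
Binary: 01100010.11101111.01110100.01110011


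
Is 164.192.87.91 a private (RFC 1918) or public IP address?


RFC 1918 private ranges:
  10.0.0.0/8 (10.0.0.0 - 10.255.255.255)
  172.16.0.0/12 (172.16.0.0 - 172.31.255.255)
  192.168.0.0/16 (192.168.0.0 - 192.168.255.255)
Public (not in any RFC 1918 range)


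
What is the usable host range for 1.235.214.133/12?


Network: 1.224.0.0
Broadcast: 1.239.255.255
First usable = network + 1
Last usable = broadcast - 1
Range: 1.224.0.1 to 1.239.255.254


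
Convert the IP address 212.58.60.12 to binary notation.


212 = 11010100
58 = 00111010
60 = 00111100
12 = 00001100
Binary: 11010100.00111010.00111100.00001100


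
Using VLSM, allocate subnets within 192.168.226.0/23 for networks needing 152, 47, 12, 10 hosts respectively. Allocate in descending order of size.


152 hosts -> /24 (254 usable): 192.168.226.0/24
47 hosts -> /26 (62 usable): 192.168.227.0/26
12 hosts -> /28 (14 usable): 192.168.227.64/28
10 hosts -> /28 (14 usable): 192.168.227.80/28
Allocation: 192.168.226.0/24 (152 hosts, 254 usable); 192.168.227.0/26 (47 hosts, 62 usable); 192.168.227.64/28 (12 hosts, 14 usable); 192.168.227.80/28 (10 hosts, 14 usable)


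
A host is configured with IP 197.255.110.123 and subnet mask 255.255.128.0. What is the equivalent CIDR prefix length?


Binary: 11111111.11111111.10000000.00000000
Count leading 1s
Prefix: /17


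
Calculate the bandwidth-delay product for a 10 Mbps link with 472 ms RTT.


BDP = bandwidth * RTT
= 10 Mbps * 472 ms
= 10 * 1e6 * 472 / 1000 bits
= 4720000 bits
= 590000 bytes
= 576.1719 KB
BDP = 4720000 bits (590000 bytes)


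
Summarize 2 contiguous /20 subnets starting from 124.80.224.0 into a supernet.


Original prefix: /20
Number of subnets: 2 = 2^1
New prefix = 20 - 1 = 19
Supernet: 124.80.224.0/19


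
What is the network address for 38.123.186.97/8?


IP:   00100110.01111011.10111010.01100001
Mask: 11111111.00000000.00000000.00000000
AND operation:
Net:  00100110.00000000.00000000.00000000
Network: 38.0.0.0/8


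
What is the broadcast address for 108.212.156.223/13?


Network: 108.208.0.0/13
Host bits = 19
Set all host bits to 1:
Broadcast: 108.215.255.255


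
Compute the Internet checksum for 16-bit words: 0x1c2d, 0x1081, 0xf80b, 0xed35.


Sum all words (with carry folding):
+ 0x1c2d = 0x1c2d
+ 0x1081 = 0x2cae
+ 0xf80b = 0x24ba
+ 0xed35 = 0x11f0
One's complement: ~0x11f0
Checksum = 0xee0f


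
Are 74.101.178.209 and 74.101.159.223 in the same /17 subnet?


Mask: 255.255.128.0
74.101.178.209 AND mask = 74.101.128.0
74.101.159.223 AND mask = 74.101.128.0
Yes, same subnet (74.101.128.0)


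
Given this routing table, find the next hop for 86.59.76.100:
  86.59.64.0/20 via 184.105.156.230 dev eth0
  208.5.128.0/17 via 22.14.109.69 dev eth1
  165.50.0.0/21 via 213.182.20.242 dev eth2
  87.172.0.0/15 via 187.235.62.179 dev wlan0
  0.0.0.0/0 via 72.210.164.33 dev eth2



Longest prefix match for 86.59.76.100:
  /20 86.59.64.0: MATCH
  /17 208.5.128.0: no
  /21 165.50.0.0: no
  /15 87.172.0.0: no
  /0 0.0.0.0: MATCH
Selected: next-hop 184.105.156.230 via eth0 (matched /20)


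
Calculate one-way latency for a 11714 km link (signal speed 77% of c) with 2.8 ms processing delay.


Speed = 0.77 * 3e5 km/s = 231000 km/s
Propagation delay = 11714 / 231000 = 0.0507 s = 50.71 ms
Processing delay = 2.8 ms
Total one-way latency = 53.51 ms


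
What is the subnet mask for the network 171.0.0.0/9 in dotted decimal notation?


/9 means 9 network bits, 23 host bits
Binary: 11111111100000000000000000000000
Mask: 255.128.0.0


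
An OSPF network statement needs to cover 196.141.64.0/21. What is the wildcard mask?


Subnet mask: 255.255.248.0
Wildcard = 255.255.255.255 - subnet mask
255 - 255 = 0
255 - 255 = 0
255 - 248 = 7
255 - 0 = 255
Wildcard: 0.0.7.255


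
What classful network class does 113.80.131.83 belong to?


First octet: 113
Binary: 01110001
0xxxxxxx -> Class A (1-126)
Class A, default mask 255.0.0.0 (/8)


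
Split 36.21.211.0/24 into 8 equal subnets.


New prefix = 24 + 3 = 27
Each subnet has 32 addresses
  36.21.211.0/27
  36.21.211.32/27
  36.21.211.64/27
  36.21.211.96/27
  36.21.211.128/27
  36.21.211.160/27
  36.21.211.192/27
  36.21.211.224/27
Subnets: 36.21.211.0/27, 36.21.211.32/27, 36.21.211.64/27, 36.21.211.96/27, 36.21.211.128/27, 36.21.211.160/27, 36.21.211.192/27, 36.21.211.224/27


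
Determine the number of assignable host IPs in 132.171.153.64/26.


Host bits = 32 - 26 = 6
Total addresses = 2^6 = 64
Usable = total - 2 (network and broadcast)
Usable hosts: 62


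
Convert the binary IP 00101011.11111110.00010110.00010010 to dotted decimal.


00101011 = 43
11111110 = 254
00010110 = 22
00010010 = 18
IP: 43.254.22.18


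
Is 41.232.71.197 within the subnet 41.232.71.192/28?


Subnet network: 41.232.71.192
Test IP AND mask: 41.232.71.192
Yes, 41.232.71.197 is in 41.232.71.192/28


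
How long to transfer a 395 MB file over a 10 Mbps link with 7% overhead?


Effective throughput = 10 * (1 - 7/100) = 9.3 Mbps
File size in Mb = 395 * 8 = 3160 Mb
Time = 3160 / 9.3
Time = 339.7849 seconds


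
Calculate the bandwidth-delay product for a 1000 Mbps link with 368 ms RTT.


BDP = bandwidth * RTT
= 1000 Mbps * 368 ms
= 1000 * 1e6 * 368 / 1000 bits
= 368000000 bits
= 46000000 bytes
= 44921.875 KB
BDP = 368000000 bits (46000000 bytes)


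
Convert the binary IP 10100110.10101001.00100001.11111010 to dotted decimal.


10100110 = 166
10101001 = 169
00100001 = 33
11111010 = 250
IP: 166.169.33.250


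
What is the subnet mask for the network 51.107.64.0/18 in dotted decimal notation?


/18 means 18 network bits, 14 host bits
Binary: 11111111111111111100000000000000
Mask: 255.255.192.0


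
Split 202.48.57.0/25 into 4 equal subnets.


New prefix = 25 + 2 = 27
Each subnet has 32 addresses
  202.48.57.0/27
  202.48.57.32/27
  202.48.57.64/27
  202.48.57.96/27
Subnets: 202.48.57.0/27, 202.48.57.32/27, 202.48.57.64/27, 202.48.57.96/27


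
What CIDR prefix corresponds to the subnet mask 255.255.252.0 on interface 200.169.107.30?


Binary: 11111111.11111111.11111100.00000000
Count leading 1s
Prefix: /22


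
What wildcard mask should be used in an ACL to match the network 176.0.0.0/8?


Subnet mask: 255.0.0.0
Wildcard = 255.255.255.255 - subnet mask
255 - 255 = 0
255 - 0 = 255
255 - 0 = 255
255 - 0 = 255
Wildcard: 0.255.255.255


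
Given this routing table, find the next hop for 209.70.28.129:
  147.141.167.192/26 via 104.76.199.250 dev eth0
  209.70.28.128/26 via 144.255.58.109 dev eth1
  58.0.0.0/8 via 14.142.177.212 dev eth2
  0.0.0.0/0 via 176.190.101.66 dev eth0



Longest prefix match for 209.70.28.129:
  /26 147.141.167.192: no
  /26 209.70.28.128: MATCH
  /8 58.0.0.0: no
  /0 0.0.0.0: MATCH
Selected: next-hop 144.255.58.109 via eth1 (matched /26)


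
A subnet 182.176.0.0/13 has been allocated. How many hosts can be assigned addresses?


Host bits = 32 - 13 = 19
Total addresses = 2^19 = 524288
Usable = total - 2 (network and broadcast)
Usable hosts: 524286


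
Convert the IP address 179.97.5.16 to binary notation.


179 = 10110011
97 = 01100001
5 = 00000101
16 = 00010000
Binary: 10110011.01100001.00000101.00010000


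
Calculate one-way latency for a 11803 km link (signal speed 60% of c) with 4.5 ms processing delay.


Speed = 0.6 * 3e5 km/s = 180000 km/s
Propagation delay = 11803 / 180000 = 0.0656 s = 65.5722 ms
Processing delay = 4.5 ms
Total one-way latency = 70.0722 ms


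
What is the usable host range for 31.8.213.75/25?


Network: 31.8.213.0
Broadcast: 31.8.213.127
First usable = network + 1
Last usable = broadcast - 1
Range: 31.8.213.1 to 31.8.213.126


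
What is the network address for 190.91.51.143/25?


IP:   10111110.01011011.00110011.10001111
Mask: 11111111.11111111.11111111.10000000
AND operation:
Net:  10111110.01011011.00110011.10000000
Network: 190.91.51.128/25


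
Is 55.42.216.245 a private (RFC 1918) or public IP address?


RFC 1918 private ranges:
  10.0.0.0/8 (10.0.0.0 - 10.255.255.255)
  172.16.0.0/12 (172.16.0.0 - 172.31.255.255)
  192.168.0.0/16 (192.168.0.0 - 192.168.255.255)
Public (not in any RFC 1918 range)


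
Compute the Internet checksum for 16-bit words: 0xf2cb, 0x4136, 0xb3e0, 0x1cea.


Sum all words (with carry folding):
+ 0xf2cb = 0xf2cb
+ 0x4136 = 0x3402
+ 0xb3e0 = 0xe7e2
+ 0x1cea = 0x04cd
One's complement: ~0x04cd
Checksum = 0xfb32


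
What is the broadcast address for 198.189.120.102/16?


Network: 198.189.0.0/16
Host bits = 16
Set all host bits to 1:
Broadcast: 198.189.255.255


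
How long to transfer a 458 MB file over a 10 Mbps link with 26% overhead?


Effective throughput = 10 * (1 - 26/100) = 7.4 Mbps
File size in Mb = 458 * 8 = 3664 Mb
Time = 3664 / 7.4
Time = 495.1351 seconds


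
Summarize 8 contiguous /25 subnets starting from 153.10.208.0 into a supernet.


Original prefix: /25
Number of subnets: 8 = 2^3
New prefix = 25 - 3 = 22
Supernet: 153.10.208.0/22


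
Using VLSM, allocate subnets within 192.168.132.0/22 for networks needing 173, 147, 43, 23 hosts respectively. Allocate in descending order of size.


173 hosts -> /24 (254 usable): 192.168.132.0/24
147 hosts -> /24 (254 usable): 192.168.133.0/24
43 hosts -> /26 (62 usable): 192.168.134.0/26
23 hosts -> /27 (30 usable): 192.168.134.64/27
Allocation: 192.168.132.0/24 (173 hosts, 254 usable); 192.168.133.0/24 (147 hosts, 254 usable); 192.168.134.0/26 (43 hosts, 62 usable); 192.168.134.64/27 (23 hosts, 30 usable)


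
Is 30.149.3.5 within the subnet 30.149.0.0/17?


Subnet network: 30.149.0.0
Test IP AND mask: 30.149.0.0
Yes, 30.149.3.5 is in 30.149.0.0/17


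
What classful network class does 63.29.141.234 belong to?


First octet: 63
Binary: 00111111
0xxxxxxx -> Class A (1-126)
Class A, default mask 255.0.0.0 (/8)


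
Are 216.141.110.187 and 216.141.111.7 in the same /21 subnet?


Mask: 255.255.248.0
216.141.110.187 AND mask = 216.141.104.0
216.141.111.7 AND mask = 216.141.104.0
Yes, same subnet (216.141.104.0)


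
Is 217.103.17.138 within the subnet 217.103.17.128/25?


Subnet network: 217.103.17.128
Test IP AND mask: 217.103.17.128
Yes, 217.103.17.138 is in 217.103.17.128/25


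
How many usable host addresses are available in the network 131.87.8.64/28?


Host bits = 32 - 28 = 4
Total addresses = 2^4 = 16
Usable = total - 2 (network and broadcast)
Usable hosts: 14


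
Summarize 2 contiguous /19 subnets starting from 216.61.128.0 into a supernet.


Original prefix: /19
Number of subnets: 2 = 2^1
New prefix = 19 - 1 = 18
Supernet: 216.61.128.0/18


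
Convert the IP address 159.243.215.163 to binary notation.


159 = 10011111
243 = 11110011
215 = 11010111
163 = 10100011
Binary: 10011111.11110011.11010111.10100011


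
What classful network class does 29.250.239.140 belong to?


First octet: 29
Binary: 00011101
0xxxxxxx -> Class A (1-126)
Class A, default mask 255.0.0.0 (/8)


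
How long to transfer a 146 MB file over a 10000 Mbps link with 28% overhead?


Effective throughput = 10000 * (1 - 28/100) = 7200 Mbps
File size in Mb = 146 * 8 = 1168 Mb
Time = 1168 / 7200
Time = 0.1622 seconds


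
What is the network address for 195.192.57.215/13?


IP:   11000011.11000000.00111001.11010111
Mask: 11111111.11111000.00000000.00000000
AND operation:
Net:  11000011.11000000.00000000.00000000
Network: 195.192.0.0/13


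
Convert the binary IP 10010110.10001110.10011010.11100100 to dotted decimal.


10010110 = 150
10001110 = 142
10011010 = 154
11100100 = 228
IP: 150.142.154.228


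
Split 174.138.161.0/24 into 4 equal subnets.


New prefix = 24 + 2 = 26
Each subnet has 64 addresses
  174.138.161.0/26
  174.138.161.64/26
  174.138.161.128/26
  174.138.161.192/26
Subnets: 174.138.161.0/26, 174.138.161.64/26, 174.138.161.128/26, 174.138.161.192/26


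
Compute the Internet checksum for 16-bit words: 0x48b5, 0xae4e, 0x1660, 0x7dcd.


Sum all words (with carry folding):
+ 0x48b5 = 0x48b5
+ 0xae4e = 0xf703
+ 0x1660 = 0x0d64
+ 0x7dcd = 0x8b31
One's complement: ~0x8b31
Checksum = 0x74ce


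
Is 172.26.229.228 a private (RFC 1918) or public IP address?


RFC 1918 private ranges:
  10.0.0.0/8 (10.0.0.0 - 10.255.255.255)
  172.16.0.0/12 (172.16.0.0 - 172.31.255.255)
  192.168.0.0/16 (192.168.0.0 - 192.168.255.255)
Private (in 172.16.0.0/12)


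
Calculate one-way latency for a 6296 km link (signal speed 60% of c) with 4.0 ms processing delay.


Speed = 0.6 * 3e5 km/s = 180000 km/s
Propagation delay = 6296 / 180000 = 0.035 s = 34.9778 ms
Processing delay = 4.0 ms
Total one-way latency = 38.9778 ms


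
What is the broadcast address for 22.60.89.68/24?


Network: 22.60.89.0/24
Host bits = 8
Set all host bits to 1:
Broadcast: 22.60.89.255


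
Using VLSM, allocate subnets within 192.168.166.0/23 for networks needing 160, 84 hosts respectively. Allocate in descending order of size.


160 hosts -> /24 (254 usable): 192.168.166.0/24
84 hosts -> /25 (126 usable): 192.168.167.0/25
Allocation: 192.168.166.0/24 (160 hosts, 254 usable); 192.168.167.0/25 (84 hosts, 126 usable)


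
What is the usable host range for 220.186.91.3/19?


Network: 220.186.64.0
Broadcast: 220.186.95.255
First usable = network + 1
Last usable = broadcast - 1
Range: 220.186.64.1 to 220.186.95.254


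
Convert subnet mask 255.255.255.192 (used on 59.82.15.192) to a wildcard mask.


Subnet mask: 255.255.255.192
Wildcard = 255.255.255.255 - subnet mask
255 - 255 = 0
255 - 255 = 0
255 - 255 = 0
255 - 192 = 63
Wildcard: 0.0.0.63


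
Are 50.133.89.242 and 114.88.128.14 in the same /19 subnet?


Mask: 255.255.224.0
50.133.89.242 AND mask = 50.133.64.0
114.88.128.14 AND mask = 114.88.128.0
No, different subnets (50.133.64.0 vs 114.88.128.0)


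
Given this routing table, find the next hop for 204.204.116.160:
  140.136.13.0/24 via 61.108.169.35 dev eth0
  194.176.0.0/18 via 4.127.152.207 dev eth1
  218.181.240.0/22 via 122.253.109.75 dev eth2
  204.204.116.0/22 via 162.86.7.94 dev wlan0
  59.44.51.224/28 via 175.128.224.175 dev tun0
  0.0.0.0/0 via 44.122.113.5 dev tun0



Longest prefix match for 204.204.116.160:
  /24 140.136.13.0: no
  /18 194.176.0.0: no
  /22 218.181.240.0: no
  /22 204.204.116.0: MATCH
  /28 59.44.51.224: no
  /0 0.0.0.0: MATCH
Selected: next-hop 162.86.7.94 via wlan0 (matched /22)


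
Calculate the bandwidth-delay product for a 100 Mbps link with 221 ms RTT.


BDP = bandwidth * RTT
= 100 Mbps * 221 ms
= 100 * 1e6 * 221 / 1000 bits
= 22100000 bits
= 2762500 bytes
= 2697.7539 KB
BDP = 22100000 bits (2762500 bytes)


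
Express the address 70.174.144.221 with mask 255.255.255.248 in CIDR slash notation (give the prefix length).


Binary: 11111111.11111111.11111111.11111000
Count leading 1s
Prefix: /29


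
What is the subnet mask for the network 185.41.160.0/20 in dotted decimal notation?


/20 means 20 network bits, 12 host bits
Binary: 11111111111111111111000000000000
Mask: 255.255.240.0


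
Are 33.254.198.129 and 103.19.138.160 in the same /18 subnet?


Mask: 255.255.192.0
33.254.198.129 AND mask = 33.254.192.0
103.19.138.160 AND mask = 103.19.128.0
No, different subnets (33.254.192.0 vs 103.19.128.0)


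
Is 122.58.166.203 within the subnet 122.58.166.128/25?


Subnet network: 122.58.166.128
Test IP AND mask: 122.58.166.128
Yes, 122.58.166.203 is in 122.58.166.128/25


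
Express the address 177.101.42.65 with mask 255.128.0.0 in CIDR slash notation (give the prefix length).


Binary: 11111111.10000000.00000000.00000000
Count leading 1s
Prefix: /9


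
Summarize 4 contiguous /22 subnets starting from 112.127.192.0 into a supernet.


Original prefix: /22
Number of subnets: 4 = 2^2
New prefix = 22 - 2 = 20
Supernet: 112.127.192.0/20


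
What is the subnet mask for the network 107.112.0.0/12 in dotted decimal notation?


/12 means 12 network bits, 20 host bits
Binary: 11111111111100000000000000000000
Mask: 255.240.0.0
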